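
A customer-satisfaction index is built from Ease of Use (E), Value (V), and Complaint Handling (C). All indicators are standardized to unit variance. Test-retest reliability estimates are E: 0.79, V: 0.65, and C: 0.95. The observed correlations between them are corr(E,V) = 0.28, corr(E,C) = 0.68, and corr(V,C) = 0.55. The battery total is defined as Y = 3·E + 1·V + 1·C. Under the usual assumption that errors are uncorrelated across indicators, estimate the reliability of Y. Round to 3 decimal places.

Var(Y) = 3² + 1 + 1 + 2·[3·0.28 + 3·0.68 + 0.55] = 11 + 6.86 = 17.86.
Because errors are independent across components, Cov(Tᵢ,Tⱼ) = Cov(Xᵢ,Xⱼ); the off-diagonal part of the true-score variance is the same as above.
True-score variance = [3²·0.79 + 0.65 + 0.95] + 6.86 = 8.71 + 6.86 = 15.57.
Reliability = 15.57 / 17.86 = 0.872.

0.872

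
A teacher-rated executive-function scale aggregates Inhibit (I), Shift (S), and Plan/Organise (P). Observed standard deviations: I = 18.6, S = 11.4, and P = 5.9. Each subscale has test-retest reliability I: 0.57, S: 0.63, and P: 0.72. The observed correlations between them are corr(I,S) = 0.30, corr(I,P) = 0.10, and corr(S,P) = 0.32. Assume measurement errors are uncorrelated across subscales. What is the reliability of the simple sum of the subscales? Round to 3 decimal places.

0.706

Var(I+S+P) = 18.6² + 11.4² + 5.9² + 2·[18.6·11.4·0.30 + 18.6·5.9·0.10 + 11.4·5.9·0.32] = 510.73 + 192.218 = 702.948.
Under uncorrelated errors the observed covariances equal the true-score covariances, so only the own-variance terms attenuate.
True-score variance = [18.6²·0.57 + 11.4²·0.63 + 5.9²·0.72] + 192.218 = 304.135 + 192.218 = 496.354.
Reliability = 496.354 / 702.948 = 0.706.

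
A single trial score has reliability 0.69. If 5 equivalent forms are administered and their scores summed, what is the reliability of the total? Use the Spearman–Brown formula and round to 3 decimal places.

0.918

ρ_k = kρ / (1 + (k−1)ρ) = 5·0.69 / (1 + 4·0.69) = 3.450 / 3.760 = 0.918.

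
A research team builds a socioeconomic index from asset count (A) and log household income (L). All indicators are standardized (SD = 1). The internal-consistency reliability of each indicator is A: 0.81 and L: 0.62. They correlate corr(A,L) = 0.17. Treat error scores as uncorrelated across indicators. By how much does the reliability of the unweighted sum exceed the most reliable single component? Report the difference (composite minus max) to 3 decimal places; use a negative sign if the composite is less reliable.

-0.054

Var(sum) = 2 + 0.34 = 2.34; true-score variance = 1.43 + 0.34 = 1.77; composite reliability = 0.7564.
Max component reliability = 0.8100.
Difference = 0.7564 − 0.8100 = -0.054.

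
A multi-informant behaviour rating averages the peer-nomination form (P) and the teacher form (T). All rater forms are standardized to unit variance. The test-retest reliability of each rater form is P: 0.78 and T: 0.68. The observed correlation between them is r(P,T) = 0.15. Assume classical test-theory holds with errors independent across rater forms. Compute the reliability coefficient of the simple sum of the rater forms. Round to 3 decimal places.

0.765

Var(P+T) = 2 + 2·[0.15] = 2 + 0.3 = 2.3.
Under uncorrelated errors the observed covariances equal the true-score covariances, so only the own-variance terms attenuate.
True-score variance = [0.78 + 0.68] + 0.3 = 1.46 + 0.3 = 1.76.
Reliability = 1.76 / 2.3 = 0.765.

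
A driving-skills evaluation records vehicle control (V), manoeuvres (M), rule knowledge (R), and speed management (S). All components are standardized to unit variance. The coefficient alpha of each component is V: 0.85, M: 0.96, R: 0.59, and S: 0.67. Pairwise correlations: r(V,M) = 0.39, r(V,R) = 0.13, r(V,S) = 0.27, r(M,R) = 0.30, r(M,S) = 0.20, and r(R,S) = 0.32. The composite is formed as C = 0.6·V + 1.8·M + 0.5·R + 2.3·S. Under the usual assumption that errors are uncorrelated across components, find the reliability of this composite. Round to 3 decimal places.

Var(C) = 0.6² + 1.8² + 0.5² + 2.3² + 2·[1.08·0.39 + 0.3·0.13 + 1.38·0.27 + 0.9·0.30 + 4.14·0.20 + 1.15·0.32] = 9.14 + 4.5976 = 13.7376.
Under uncorrelated errors the observed covariances equal the true-score covariances, so only the own-variance terms attenuate.
True-score variance = [0.6²·0.85 + 1.8²·0.96 + 0.5²·0.59 + 2.3²·0.67] + 4.5976 = 7.1082 + 4.5976 = 11.7058.
Reliability = 11.7058 / 13.7376 = 0.852.

0.852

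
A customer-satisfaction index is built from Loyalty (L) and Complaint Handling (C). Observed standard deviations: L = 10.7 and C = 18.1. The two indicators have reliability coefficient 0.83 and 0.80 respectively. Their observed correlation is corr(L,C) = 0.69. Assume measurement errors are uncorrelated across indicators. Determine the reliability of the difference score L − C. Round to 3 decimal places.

0.514

Var(L−C) = 10.7² + 18.1² − 2·10.7·18.1·0.69 = 442.1 − 267.265 = 174.835.
Because errors are independent across components, Cov(Tᵢ,Tⱼ) = Cov(Xᵢ,Xⱼ); the off-diagonal part of the true-score variance is the same as above.
True-score variance = [10.7²·0.83 + 18.1²·0.80] − 267.265 = 357.115 − 267.265 = 89.8501.
Reliability = 89.8501 / 174.835 = 0.514.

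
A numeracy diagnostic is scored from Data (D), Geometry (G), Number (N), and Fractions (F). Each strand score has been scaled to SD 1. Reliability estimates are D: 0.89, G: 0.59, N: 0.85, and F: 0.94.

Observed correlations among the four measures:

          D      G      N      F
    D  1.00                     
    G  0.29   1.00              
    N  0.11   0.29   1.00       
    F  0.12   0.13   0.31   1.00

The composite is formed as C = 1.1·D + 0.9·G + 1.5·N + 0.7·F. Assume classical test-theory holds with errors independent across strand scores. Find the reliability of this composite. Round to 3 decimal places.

Var(C) = 1.1² + 0.9² + 1.5² + 0.7² + 2·[0.99·0.29 + 1.65·0.11 + 0.77·0.12 + 1.35·0.29 + 0.63·0.13 + 1.05·0.31] = 4.76 + 2.7198 = 7.4798.
Under uncorrelated errors the observed covariances equal the true-score covariances, so only the own-variance terms attenuate.
True-score variance = [1.1²·0.89 + 0.9²·0.59 + 1.5²·0.85 + 0.7²·0.94] + 2.7198 = 3.9279 + 2.7198 = 6.6477.
Reliability = 6.6477 / 7.4798 = 0.889.

0.889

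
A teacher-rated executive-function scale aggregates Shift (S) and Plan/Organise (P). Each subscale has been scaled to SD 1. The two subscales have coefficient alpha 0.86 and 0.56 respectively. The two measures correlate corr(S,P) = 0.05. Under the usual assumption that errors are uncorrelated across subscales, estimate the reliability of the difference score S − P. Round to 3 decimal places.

0.695

Var(S−P) = 1 + 1 − 2·0.05 = 2 − 0.1 = 1.9.
With uncorrelated errors the cross-covariances are all true-score covariance, so they carry over unchanged; only the diagonal terms shrink to ρᵢσᵢ².
True-score variance = [0.86 + 0.56] − 0.1 = 1.42 − 0.1 = 1.32.
Reliability = 1.32 / 1.9 = 0.695.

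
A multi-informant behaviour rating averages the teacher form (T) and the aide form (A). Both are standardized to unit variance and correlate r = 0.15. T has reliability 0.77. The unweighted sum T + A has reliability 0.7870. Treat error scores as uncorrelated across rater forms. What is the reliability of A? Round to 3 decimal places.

0.740

Var(T+A) = 2 + 2·0.15 = 2.300.
True-score variance = ρ_T + ρ_A + 2·0.15, so 0.7870 = (0.77 + ρ_A + 0.30) / 2.300.
ρ_A = 0.7870·2.300 − 0.77 − 0.30 = 0.740.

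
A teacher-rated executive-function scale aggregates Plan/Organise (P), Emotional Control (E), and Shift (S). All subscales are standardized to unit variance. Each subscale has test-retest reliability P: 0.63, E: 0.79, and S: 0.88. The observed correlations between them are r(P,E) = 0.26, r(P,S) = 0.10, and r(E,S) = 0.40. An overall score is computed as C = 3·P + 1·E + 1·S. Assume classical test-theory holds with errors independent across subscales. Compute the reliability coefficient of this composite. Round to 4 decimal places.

Var(C) = 3² + 1 + 1 + 2·[3·0.26 + 3·0.10 + 0.40] = 11 + 2.96 = 13.96.
Because errors are independent across components, Cov(Tᵢ,Tⱼ) = Cov(Xᵢ,Xⱼ); the off-diagonal part of the true-score variance is the same as above.
True-score variance = [3²·0.63 + 0.79 + 0.88] + 2.96 = 7.34 + 2.96 = 10.3.
Reliability = 10.3 / 13.96 = 0.7378.

0.7378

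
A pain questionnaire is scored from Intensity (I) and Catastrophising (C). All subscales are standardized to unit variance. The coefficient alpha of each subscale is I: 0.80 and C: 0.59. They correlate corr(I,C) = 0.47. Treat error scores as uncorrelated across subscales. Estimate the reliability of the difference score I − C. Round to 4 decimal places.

Var(I−C) = 1 + 1 − 2·0.47 = 2 − 0.94 = 1.06.
Under uncorrelated errors the observed covariances equal the true-score covariances, so only the own-variance terms attenuate.
True-score variance = [0.80 + 0.59] − 0.94 = 1.39 − 0.94 = 0.45.
Reliability = 0.45 / 1.06 = 0.4245.

0.4245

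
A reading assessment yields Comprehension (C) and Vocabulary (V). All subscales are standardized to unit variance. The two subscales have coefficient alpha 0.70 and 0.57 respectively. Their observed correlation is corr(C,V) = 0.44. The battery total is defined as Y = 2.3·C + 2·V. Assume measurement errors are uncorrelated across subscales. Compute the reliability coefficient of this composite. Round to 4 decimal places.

Var(Y) = 2.3² + 2² + 2·[4.6·0.44] = 9.29 + 4.048 = 13.338.
Under uncorrelated errors the observed covariances equal the true-score covariances, so only the own-variance terms attenuate.
True-score variance = [2.3²·0.70 + 2²·0.57] + 4.048 = 5.983 + 4.048 = 10.031.
Reliability = 10.031 / 13.338 = 0.7521.

0.7521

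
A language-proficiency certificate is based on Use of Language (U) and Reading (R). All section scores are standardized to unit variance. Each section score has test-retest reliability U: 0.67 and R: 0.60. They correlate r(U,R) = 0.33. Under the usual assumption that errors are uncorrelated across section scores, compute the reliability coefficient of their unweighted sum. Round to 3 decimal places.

0.726

Var(U+R) = 2 + 2·[0.33] = 2 + 0.66 = 2.66.
Under uncorrelated errors the observed covariances equal the true-score covariances, so only the own-variance terms attenuate.
True-score variance = [0.67 + 0.60] + 0.66 = 1.27 + 0.66 = 1.93.
Reliability = 1.93 / 2.66 = 0.726.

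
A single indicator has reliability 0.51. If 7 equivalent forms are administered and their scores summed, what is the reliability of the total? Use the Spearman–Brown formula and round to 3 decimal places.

0.879

ρ_k = kρ / (1 + (k−1)ρ) = 7·0.51 / (1 + 6·0.51) = 3.570 / 4.060 = 0.879.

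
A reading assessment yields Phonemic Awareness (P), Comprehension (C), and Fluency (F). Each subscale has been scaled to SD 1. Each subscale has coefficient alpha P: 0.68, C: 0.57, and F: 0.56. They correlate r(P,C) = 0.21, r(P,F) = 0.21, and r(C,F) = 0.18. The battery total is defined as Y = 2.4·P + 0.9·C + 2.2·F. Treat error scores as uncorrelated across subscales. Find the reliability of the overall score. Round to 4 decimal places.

Var(Y) = 2.4² + 0.9² + 2.2² + 2·[2.16·0.21 + 5.28·0.21 + 1.98·0.18] = 11.41 + 3.8376 = 15.2476.
With uncorrelated errors the cross-covariances are all true-score covariance, so they carry over unchanged; only the diagonal terms shrink to ρᵢσᵢ².
True-score variance = [2.4²·0.68 + 0.9²·0.57 + 2.2²·0.56] + 3.8376 = 7.0889 + 3.8376 = 10.9265.
Reliability = 10.9265 / 15.2476 = 0.7166.

0.7166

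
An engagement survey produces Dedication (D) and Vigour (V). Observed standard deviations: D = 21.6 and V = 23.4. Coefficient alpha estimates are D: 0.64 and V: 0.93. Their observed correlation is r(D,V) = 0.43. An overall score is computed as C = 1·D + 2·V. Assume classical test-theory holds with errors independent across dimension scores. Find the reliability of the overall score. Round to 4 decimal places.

Var(C) = 21.6² + 2²·23.4² + 2·[2·21.6·23.4·0.43] = 2656.8 + 869.357 = 3526.16.
Because errors are independent across components, Cov(Tᵢ,Tⱼ) = Cov(Xᵢ,Xⱼ); the off-diagonal part of the true-score variance is the same as above.
True-score variance = [21.6²·0.64 + 2²·23.4²·0.93] + 869.357 = 2335.52 + 869.357 = 3204.88.
Reliability = 3204.88 / 3526.16 = 0.9089.

0.9089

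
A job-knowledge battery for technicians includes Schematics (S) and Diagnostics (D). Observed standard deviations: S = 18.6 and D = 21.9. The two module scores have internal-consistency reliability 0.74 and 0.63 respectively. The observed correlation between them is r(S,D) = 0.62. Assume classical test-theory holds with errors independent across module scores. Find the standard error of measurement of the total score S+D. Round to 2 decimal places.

16.35

Var(total) = 825.57 + 505.102 = 1330.67.
True-score variance = 558.165 + 505.102 = 1063.27, so reliability = 0.7990.
Error variance = 1330.67 − 1063.27 = 267.405; SEM = √267.405 = 16.35.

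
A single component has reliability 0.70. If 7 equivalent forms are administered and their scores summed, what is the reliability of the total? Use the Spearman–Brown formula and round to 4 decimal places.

0.9423

ρ_k = kρ / (1 + (k−1)ρ) = 7·0.70 / (1 + 6·0.70) = 4.900 / 5.200 = 0.9423.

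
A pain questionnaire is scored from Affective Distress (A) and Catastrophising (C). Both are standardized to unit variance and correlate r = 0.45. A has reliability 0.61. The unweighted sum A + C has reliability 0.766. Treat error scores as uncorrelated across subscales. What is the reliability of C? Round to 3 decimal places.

0.711

Var(A+C) = 2 + 2·0.45 = 2.900.
True-score variance = ρ_A + ρ_C + 2·0.45, so 0.766 = (0.61 + ρ_C + 0.90) / 2.900.
ρ_C = 0.766·2.900 − 0.61 − 0.90 = 0.711.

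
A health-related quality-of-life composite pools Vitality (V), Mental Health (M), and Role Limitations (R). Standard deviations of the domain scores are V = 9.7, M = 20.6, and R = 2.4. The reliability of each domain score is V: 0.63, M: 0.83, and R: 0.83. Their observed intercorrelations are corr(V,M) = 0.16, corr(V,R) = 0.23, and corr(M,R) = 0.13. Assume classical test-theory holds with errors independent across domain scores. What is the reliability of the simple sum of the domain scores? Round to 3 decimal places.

Var(V+M+R) = 9.7² + 20.6² + 2.4² + 2·[9.7·20.6·0.16 + 9.7·2.4·0.23 + 20.6·2.4·0.13] = 524.21 + 87.5056 = 611.716.
Under uncorrelated errors the observed covariances equal the true-score covariances, so only the own-variance terms attenuate.
True-score variance = [9.7²·0.63 + 20.6²·0.83 + 2.4²·0.83] + 87.5056 = 416.276 + 87.5056 = 503.782.
Reliability = 503.782 / 611.716 = 0.824.

0.824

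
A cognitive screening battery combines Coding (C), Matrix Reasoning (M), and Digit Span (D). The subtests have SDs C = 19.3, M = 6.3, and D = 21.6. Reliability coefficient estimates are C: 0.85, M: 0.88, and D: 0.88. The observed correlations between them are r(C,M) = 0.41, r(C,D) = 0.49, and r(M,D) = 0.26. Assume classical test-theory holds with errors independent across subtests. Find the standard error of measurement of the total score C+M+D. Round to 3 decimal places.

Var(total) = 878.74 + 579.008 = 1457.75.
True-score variance = 762.116 + 579.008 = 1341.12, so reliability = 0.9200.
Error variance = 1457.75 − 1341.12 = 116.624; SEM = √116.624 = 10.799.

10.799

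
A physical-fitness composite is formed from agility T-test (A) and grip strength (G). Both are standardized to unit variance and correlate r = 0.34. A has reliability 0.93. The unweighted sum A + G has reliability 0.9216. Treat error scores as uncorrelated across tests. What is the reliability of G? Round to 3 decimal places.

Var(A+G) = 2 + 2·0.34 = 2.680.
True-score variance = ρ_A + ρ_G + 2·0.34, so 0.9216 = (0.93 + ρ_G + 0.68) / 2.680.
ρ_G = 0.9216·2.680 − 0.93 − 0.68 = 0.860.

0.860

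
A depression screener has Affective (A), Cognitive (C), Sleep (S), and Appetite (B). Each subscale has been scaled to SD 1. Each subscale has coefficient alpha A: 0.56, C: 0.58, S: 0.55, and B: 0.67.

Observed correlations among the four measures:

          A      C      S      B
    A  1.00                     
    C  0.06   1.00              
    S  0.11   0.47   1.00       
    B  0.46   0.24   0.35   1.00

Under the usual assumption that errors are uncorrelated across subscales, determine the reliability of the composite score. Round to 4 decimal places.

0.7778

Var(A+C+S+B) = 4 + 2·[0.06 + 0.11 + 0.46 + 0.47 + 0.24 + 0.35] = 4 + 3.38 = 7.38.
Because errors are independent across components, Cov(Tᵢ,Tⱼ) = Cov(Xᵢ,Xⱼ); the off-diagonal part of the true-score variance is the same as above.
True-score variance = [0.56 + 0.58 + 0.55 + 0.67] + 3.38 = 2.36 + 3.38 = 5.74.
Reliability = 5.74 / 7.38 = 0.7778.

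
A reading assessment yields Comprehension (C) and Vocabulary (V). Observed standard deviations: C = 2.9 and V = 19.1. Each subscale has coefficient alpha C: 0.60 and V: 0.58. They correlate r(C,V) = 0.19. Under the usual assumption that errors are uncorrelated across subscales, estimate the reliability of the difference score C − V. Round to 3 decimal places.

Var(C−V) = 2.9² + 19.1² − 2·2.9·19.1·0.19 = 373.22 − 21.0482 = 352.172.
With uncorrelated errors the cross-covariances are all true-score covariance, so they carry over unchanged; only the diagonal terms shrink to ρᵢσᵢ².
True-score variance = [2.9²·0.60 + 19.1²·0.58] − 21.0482 = 216.636 − 21.0482 = 195.588.
Reliability = 195.588 / 352.172 = 0.555.

0.555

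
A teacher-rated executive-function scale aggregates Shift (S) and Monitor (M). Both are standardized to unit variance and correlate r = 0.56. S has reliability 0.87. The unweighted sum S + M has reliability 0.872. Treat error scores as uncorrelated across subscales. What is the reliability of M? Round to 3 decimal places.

0.731

Var(S+M) = 2 + 2·0.56 = 3.120.
True-score variance = ρ_S + ρ_M + 2·0.56, so 0.872 = (0.87 + ρ_M + 1.12) / 3.120.
ρ_M = 0.872·3.120 − 0.87 − 1.12 = 0.731.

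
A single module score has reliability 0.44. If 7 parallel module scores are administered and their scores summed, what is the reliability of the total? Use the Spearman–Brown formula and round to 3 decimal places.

ρ_k = kρ / (1 + (k−1)ρ) = 7·0.44 / (1 + 6·0.44) = 3.080 / 3.640 = 0.846.

0.846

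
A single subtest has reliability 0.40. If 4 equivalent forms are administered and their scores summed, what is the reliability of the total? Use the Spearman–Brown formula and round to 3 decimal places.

ρ_k = kρ / (1 + (k−1)ρ) = 4·0.40 / (1 + 3·0.40) = 1.600 / 2.200 = 0.727.

0.727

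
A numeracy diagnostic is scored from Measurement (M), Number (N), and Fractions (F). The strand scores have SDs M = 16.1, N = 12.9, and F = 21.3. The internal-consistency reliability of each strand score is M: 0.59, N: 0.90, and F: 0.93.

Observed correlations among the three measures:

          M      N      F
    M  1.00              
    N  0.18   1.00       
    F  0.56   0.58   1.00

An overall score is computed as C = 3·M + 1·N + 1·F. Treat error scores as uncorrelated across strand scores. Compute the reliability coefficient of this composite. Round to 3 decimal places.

0.784

Var(C) = 3²·16.1² + 12.9² + 21.3² + 2·[3·16.1·12.9·0.18 + 3·16.1·21.3·0.56 + 12.9·21.3·0.58] = 2952.99 + 1695.28 = 4648.27.
Because errors are independent across components, Cov(Tᵢ,Tⱼ) = Cov(Xᵢ,Xⱼ); the off-diagonal part of the true-score variance is the same as above.
True-score variance = [3²·16.1²·0.59 + 12.9²·0.90 + 21.3²·0.93] + 1695.28 = 1948.11 + 1695.28 = 3643.39.
Reliability = 3643.39 / 4648.27 = 0.784.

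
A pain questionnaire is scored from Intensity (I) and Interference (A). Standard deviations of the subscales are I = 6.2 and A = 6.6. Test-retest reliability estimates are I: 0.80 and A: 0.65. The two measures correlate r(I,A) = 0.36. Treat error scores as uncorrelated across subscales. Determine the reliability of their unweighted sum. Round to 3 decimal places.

Var(I+A) = 6.2² + 6.6² + 2·[6.2·6.6·0.36] = 82 + 29.4624 = 111.462.
Under uncorrelated errors the observed covariances equal the true-score covariances, so only the own-variance terms attenuate.
True-score variance = [6.2²·0.80 + 6.6²·0.65] + 29.4624 = 59.066 + 29.4624 = 88.5284.
Reliability = 88.5284 / 111.462 = 0.794.

0.794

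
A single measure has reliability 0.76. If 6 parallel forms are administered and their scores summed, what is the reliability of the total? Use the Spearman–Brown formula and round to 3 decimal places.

ρ_k = kρ / (1 + (k−1)ρ) = 6·0.76 / (1 + 5·0.76) = 4.560 / 4.800 = 0.950.

0.950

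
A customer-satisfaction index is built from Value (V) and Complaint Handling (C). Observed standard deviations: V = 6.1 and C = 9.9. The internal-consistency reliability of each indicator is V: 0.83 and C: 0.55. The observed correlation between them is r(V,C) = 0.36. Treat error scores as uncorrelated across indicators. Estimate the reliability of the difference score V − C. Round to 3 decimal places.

0.450

Var(V−C) = 6.1² + 9.9² − 2·6.1·9.9·0.36 = 135.22 − 43.4808 = 91.7392.
Under uncorrelated errors the observed covariances equal the true-score covariances, so only the own-variance terms attenuate.
True-score variance = [6.1²·0.83 + 9.9²·0.55] − 43.4808 = 84.7898 − 43.4808 = 41.309.
Reliability = 41.309 / 91.7392 = 0.450.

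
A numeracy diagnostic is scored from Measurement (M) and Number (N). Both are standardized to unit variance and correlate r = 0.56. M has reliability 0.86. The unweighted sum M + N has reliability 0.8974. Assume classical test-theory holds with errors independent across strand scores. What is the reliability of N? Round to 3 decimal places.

0.820

Var(M+N) = 2 + 2·0.56 = 3.120.
True-score variance = ρ_M + ρ_N + 2·0.56, so 0.8974 = (0.86 + ρ_N + 1.12) / 3.120.
ρ_N = 0.8974·3.120 − 0.86 − 1.12 = 0.820.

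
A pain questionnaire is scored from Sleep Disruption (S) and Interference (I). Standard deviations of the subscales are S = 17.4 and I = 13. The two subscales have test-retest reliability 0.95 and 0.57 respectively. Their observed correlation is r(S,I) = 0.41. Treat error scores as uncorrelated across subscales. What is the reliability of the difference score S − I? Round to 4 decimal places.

0.6933

Var(S−I) = 17.4² + 13² − 2·17.4·13·0.41 = 471.76 − 185.484 = 286.276.
Because errors are independent across components, Cov(Tᵢ,Tⱼ) = Cov(Xᵢ,Xⱼ); the off-diagonal part of the true-score variance is the same as above.
True-score variance = [17.4²·0.95 + 13²·0.57] − 185.484 = 383.952 − 185.484 = 198.468.
Reliability = 198.468 / 286.276 = 0.6933.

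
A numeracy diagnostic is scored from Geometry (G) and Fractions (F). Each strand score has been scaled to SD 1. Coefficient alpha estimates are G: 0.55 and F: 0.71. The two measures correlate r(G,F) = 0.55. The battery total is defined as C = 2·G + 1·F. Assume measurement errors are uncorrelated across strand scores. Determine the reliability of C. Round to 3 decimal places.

Var(C) = 2² + 1 + 2·[2·0.55] = 5 + 2.2 = 7.2.
Because errors are independent across components, Cov(Tᵢ,Tⱼ) = Cov(Xᵢ,Xⱼ); the off-diagonal part of the true-score variance is the same as above.
True-score variance = [2²·0.55 + 0.71] + 2.2 = 2.91 + 2.2 = 5.11.
Reliability = 5.11 / 7.2 = 0.710.

0.710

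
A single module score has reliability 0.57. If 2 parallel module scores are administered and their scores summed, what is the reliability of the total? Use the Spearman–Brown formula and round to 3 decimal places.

ρ_k = kρ / (1 + (k−1)ρ) = 2·0.57 / (1 + 1·0.57) = 1.140 / 1.570 = 0.726.

0.726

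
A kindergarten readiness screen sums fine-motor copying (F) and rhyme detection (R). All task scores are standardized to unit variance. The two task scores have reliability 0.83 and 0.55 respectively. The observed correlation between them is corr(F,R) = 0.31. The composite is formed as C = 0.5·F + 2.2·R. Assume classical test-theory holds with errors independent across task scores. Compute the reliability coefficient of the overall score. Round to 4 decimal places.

0.6153

Var(C) = 0.5² + 2.2² + 2·[1.1·0.31] = 5.09 + 0.682 = 5.772.
With uncorrelated errors the cross-covariances are all true-score covariance, so they carry over unchanged; only the diagonal terms shrink to ρᵢσᵢ².
True-score variance = [0.5²·0.83 + 2.2²·0.55] + 0.682 = 2.8695 + 0.682 = 3.5515.
Reliability = 3.5515 / 5.772 = 0.6153.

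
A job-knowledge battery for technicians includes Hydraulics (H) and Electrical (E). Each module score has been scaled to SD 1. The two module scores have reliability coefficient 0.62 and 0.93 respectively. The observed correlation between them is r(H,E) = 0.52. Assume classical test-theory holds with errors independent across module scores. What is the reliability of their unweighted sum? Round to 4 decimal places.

0.8520

Var(H+E) = 2 + 2·[0.52] = 2 + 1.04 = 3.04.
Under uncorrelated errors the observed covariances equal the true-score covariances, so only the own-variance terms attenuate.
True-score variance = [0.62 + 0.93] + 1.04 = 1.55 + 1.04 = 2.59.
Reliability = 2.59 / 3.04 = 0.8520.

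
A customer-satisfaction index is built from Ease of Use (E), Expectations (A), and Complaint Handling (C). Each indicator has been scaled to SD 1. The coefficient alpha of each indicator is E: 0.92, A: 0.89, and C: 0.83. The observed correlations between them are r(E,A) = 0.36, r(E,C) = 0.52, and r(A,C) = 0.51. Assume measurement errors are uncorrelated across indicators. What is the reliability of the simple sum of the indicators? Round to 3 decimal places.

0.938

Var(E+A+C) = 3 + 2·[0.36 + 0.52 + 0.51] = 3 + 2.78 = 5.78.
Because errors are independent across components, Cov(Tᵢ,Tⱼ) = Cov(Xᵢ,Xⱼ); the off-diagonal part of the true-score variance is the same as above.
True-score variance = [0.92 + 0.89 + 0.83] + 2.78 = 2.64 + 2.78 = 5.42.
Reliability = 5.42 / 5.78 = 0.938.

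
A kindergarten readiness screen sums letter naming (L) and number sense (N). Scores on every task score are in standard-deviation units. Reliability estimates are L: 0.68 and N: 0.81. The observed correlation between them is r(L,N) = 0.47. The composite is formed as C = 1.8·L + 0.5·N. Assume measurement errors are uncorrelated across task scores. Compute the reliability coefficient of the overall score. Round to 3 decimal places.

0.750

Var(C) = 1.8² + 0.5² + 2·[0.9·0.47] = 3.49 + 0.846 = 4.336.
Because errors are independent across components, Cov(Tᵢ,Tⱼ) = Cov(Xᵢ,Xⱼ); the off-diagonal part of the true-score variance is the same as above.
True-score variance = [1.8²·0.68 + 0.5²·0.81] + 0.846 = 2.4057 + 0.846 = 3.2517.
Reliability = 3.2517 / 4.336 = 0.750.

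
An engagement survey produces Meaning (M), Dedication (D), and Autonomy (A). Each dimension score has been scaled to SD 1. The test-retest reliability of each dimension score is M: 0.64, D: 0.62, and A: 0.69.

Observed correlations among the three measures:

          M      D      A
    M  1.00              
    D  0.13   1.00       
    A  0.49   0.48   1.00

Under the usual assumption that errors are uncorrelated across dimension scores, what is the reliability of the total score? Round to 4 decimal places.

Var(M+D+A) = 3 + 2·[0.13 + 0.49 + 0.48] = 3 + 2.2 = 5.2.
Under uncorrelated errors the observed covariances equal the true-score covariances, so only the own-variance terms attenuate.
True-score variance = [0.64 + 0.62 + 0.69] + 2.2 = 1.95 + 2.2 = 4.15.
Reliability = 4.15 / 5.2 = 0.7981.

0.7981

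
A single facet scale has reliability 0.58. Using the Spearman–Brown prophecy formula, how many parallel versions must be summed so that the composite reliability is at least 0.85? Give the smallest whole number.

k ≥ ρ*(1−ρ₁)/(ρ₁(1−ρ*)) = 0.85·0.42 / (0.58·0.15) = 4.103.
Smallest integer k = 5.

5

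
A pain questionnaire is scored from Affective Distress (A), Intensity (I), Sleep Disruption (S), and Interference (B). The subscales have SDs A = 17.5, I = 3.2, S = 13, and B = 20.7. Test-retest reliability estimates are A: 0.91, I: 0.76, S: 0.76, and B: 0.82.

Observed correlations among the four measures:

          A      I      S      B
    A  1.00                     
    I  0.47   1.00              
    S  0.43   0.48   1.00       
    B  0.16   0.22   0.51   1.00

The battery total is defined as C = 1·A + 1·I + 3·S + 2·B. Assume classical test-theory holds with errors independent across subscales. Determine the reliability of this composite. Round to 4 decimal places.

Var(C) = 17.5² + 3.2² + 3²·13² + 2²·20.7² + 2·[17.5·3.2·0.47 + 3·17.5·13·0.43 + 2·17.5·20.7·0.16 + 3·3.2·13·0.48 + 2·3.2·20.7·0.22 + 6·13·20.7·0.51] = 3551.45 + 2696.42 = 6247.87.
Because errors are independent across components, Cov(Tᵢ,Tⱼ) = Cov(Xᵢ,Xⱼ); the off-diagonal part of the true-score variance is the same as above.
True-score variance = [17.5²·0.91 + 3.2²·0.76 + 3²·13²·0.76 + 2²·20.7²·0.82] + 2696.42 = 2847.88 + 2696.42 = 5544.3.
Reliability = 5544.3 / 6247.87 = 0.8874.

0.8874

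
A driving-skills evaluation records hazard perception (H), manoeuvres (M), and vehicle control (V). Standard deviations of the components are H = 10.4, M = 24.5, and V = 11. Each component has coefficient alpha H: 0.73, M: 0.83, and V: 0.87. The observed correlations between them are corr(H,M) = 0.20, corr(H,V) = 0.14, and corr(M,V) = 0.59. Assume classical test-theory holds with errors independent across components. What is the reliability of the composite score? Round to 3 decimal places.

0.885

Var(H+M+V) = 10.4² + 24.5² + 11² + 2·[10.4·24.5·0.20 + 10.4·11·0.14 + 24.5·11·0.59] = 829.41 + 451.962 = 1281.37.
Because errors are independent across components, Cov(Tᵢ,Tⱼ) = Cov(Xᵢ,Xⱼ); the off-diagonal part of the true-score variance is the same as above.
True-score variance = [10.4²·0.73 + 24.5²·0.83 + 11²·0.87] + 451.962 = 682.434 + 451.962 = 1134.4.
Reliability = 1134.4 / 1281.37 = 0.885.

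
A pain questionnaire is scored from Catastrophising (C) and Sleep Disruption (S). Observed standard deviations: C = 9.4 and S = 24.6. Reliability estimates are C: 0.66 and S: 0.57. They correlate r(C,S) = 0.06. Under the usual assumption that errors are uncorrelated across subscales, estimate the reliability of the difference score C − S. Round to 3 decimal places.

0.564

Var(C−S) = 9.4² + 24.6² − 2·9.4·24.6·0.06 = 693.52 − 27.7488 = 665.771.
Because errors are independent across components, Cov(Tᵢ,Tⱼ) = Cov(Xᵢ,Xⱼ); the off-diagonal part of the true-score variance is the same as above.
True-score variance = [9.4²·0.66 + 24.6²·0.57] − 27.7488 = 403.259 − 27.7488 = 375.51.
Reliability = 375.51 / 665.771 = 0.564.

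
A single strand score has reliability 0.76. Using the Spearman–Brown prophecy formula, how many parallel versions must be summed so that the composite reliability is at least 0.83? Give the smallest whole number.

2

k ≥ ρ*(1−ρ₁)/(ρ₁(1−ρ*)) = 0.83·0.24 / (0.76·0.17) = 1.542.
Smallest integer k = 2.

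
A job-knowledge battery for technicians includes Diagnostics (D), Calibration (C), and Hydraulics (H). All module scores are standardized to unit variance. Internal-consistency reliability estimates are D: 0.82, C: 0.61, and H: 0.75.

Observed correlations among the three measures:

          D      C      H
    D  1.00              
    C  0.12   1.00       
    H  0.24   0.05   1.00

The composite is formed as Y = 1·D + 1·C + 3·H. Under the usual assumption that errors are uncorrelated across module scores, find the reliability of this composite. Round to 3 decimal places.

0.783

Var(Y) = 1 + 1 + 3² + 2·[0.12 + 3·0.24 + 3·0.05] = 11 + 1.98 = 12.98.
Under uncorrelated errors the observed covariances equal the true-score covariances, so only the own-variance terms attenuate.
True-score variance = [0.82 + 0.61 + 3²·0.75] + 1.98 = 8.18 + 1.98 = 10.16.
Reliability = 10.16 / 12.98 = 0.783.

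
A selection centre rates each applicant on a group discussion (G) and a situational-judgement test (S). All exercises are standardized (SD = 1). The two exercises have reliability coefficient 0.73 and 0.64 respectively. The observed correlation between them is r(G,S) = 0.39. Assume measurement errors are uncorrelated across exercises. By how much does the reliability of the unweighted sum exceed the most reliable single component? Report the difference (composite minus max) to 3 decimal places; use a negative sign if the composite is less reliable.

Var(sum) = 2 + 0.78 = 2.78; true-score variance = 1.37 + 0.78 = 2.15; composite reliability = 0.7734.
Max component reliability = 0.7300.
Difference = 0.7734 − 0.7300 = 0.043.

0.043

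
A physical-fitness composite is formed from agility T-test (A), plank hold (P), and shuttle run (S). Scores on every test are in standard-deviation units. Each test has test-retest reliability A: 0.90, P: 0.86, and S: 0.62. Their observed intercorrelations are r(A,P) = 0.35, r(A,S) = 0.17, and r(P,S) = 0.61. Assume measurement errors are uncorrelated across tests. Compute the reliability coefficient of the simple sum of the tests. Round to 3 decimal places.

Var(A+P+S) = 3 + 2·[0.35 + 0.17 + 0.61] = 3 + 2.26 = 5.26.
Because errors are independent across components, Cov(Tᵢ,Tⱼ) = Cov(Xᵢ,Xⱼ); the off-diagonal part of the true-score variance is the same as above.
True-score variance = [0.90 + 0.86 + 0.62] + 2.26 = 2.38 + 2.26 = 4.64.
Reliability = 4.64 / 5.26 = 0.882.

0.882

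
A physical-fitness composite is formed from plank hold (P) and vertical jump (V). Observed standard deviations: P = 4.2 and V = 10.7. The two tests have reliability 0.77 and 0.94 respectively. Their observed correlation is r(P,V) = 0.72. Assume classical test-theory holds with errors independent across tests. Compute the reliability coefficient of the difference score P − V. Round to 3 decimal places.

0.838

Var(P−V) = 4.2² + 10.7² − 2·4.2·10.7·0.72 = 132.13 − 64.7136 = 67.4164.
Because errors are independent across components, Cov(Tᵢ,Tⱼ) = Cov(Xᵢ,Xⱼ); the off-diagonal part of the true-score variance is the same as above.
True-score variance = [4.2²·0.77 + 10.7²·0.94] − 64.7136 = 121.203 − 64.7136 = 56.4898.
Reliability = 56.4898 / 67.4164 = 0.838.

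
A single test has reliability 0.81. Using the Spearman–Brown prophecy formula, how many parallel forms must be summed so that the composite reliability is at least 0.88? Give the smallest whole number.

2

k ≥ ρ*(1−ρ₁)/(ρ₁(1−ρ*)) = 0.88·0.19 / (0.81·0.12) = 1.720.
Smallest integer k = 2.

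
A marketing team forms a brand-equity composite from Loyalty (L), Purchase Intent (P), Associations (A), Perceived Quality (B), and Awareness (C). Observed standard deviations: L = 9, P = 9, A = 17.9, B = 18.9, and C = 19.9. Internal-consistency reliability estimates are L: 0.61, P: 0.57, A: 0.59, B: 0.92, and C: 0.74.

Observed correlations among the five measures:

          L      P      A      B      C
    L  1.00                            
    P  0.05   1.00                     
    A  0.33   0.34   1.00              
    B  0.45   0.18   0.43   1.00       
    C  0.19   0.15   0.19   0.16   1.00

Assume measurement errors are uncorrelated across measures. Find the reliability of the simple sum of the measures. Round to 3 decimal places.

0.859

Var(L+P+A+B+C) = 9² + 9² + 17.9² + 18.9² + 19.9² + 2·[9·9·0.05 + 9·17.9·0.33 + 9·18.9·0.45 + 9·19.9·0.19 + 9·17.9·0.34 + 9·18.9·0.18 + 9·19.9·0.15 + 17.9·18.9·0.43 + 17.9·19.9·0.19 + 18.9·19.9·0.16] = 1235.63 + 1106.75 = 2342.38.
With uncorrelated errors the cross-covariances are all true-score covariance, so they carry over unchanged; only the diagonal terms shrink to ρᵢσᵢ².
True-score variance = [9²·0.61 + 9²·0.57 + 17.9²·0.59 + 18.9²·0.92 + 19.9²·0.74] + 1106.75 = 906.302 + 1106.75 = 2013.05.
Reliability = 2013.05 / 2342.38 = 0.859.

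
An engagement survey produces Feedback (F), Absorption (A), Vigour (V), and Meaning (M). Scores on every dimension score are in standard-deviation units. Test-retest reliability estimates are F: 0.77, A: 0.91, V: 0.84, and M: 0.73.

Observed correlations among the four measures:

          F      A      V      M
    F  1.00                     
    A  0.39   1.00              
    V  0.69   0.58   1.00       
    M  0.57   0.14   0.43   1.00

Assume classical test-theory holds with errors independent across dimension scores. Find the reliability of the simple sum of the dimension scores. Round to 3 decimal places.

Var(F+A+V+M) = 4 + 2·[0.39 + 0.69 + 0.57 + 0.58 + 0.14 + 0.43] = 4 + 5.6 = 9.6.
With uncorrelated errors the cross-covariances are all true-score covariance, so they carry over unchanged; only the diagonal terms shrink to ρᵢσᵢ².
True-score variance = [0.77 + 0.91 + 0.84 + 0.73] + 5.6 = 3.25 + 5.6 = 8.85.
Reliability = 8.85 / 9.6 = 0.922.

0.922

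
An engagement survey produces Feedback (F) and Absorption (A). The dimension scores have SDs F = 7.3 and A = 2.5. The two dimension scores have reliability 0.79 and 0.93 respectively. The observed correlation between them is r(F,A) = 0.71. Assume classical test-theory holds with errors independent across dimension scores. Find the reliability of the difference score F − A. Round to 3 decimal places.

0.654

Var(F−A) = 7.3² + 2.5² − 2·7.3·2.5·0.71 = 59.54 − 25.915 = 33.625.
With uncorrelated errors the cross-covariances are all true-score covariance, so they carry over unchanged; only the diagonal terms shrink to ρᵢσᵢ².
True-score variance = [7.3²·0.79 + 2.5²·0.93] − 25.915 = 47.9116 − 25.915 = 21.9966.
Reliability = 21.9966 / 33.625 = 0.654.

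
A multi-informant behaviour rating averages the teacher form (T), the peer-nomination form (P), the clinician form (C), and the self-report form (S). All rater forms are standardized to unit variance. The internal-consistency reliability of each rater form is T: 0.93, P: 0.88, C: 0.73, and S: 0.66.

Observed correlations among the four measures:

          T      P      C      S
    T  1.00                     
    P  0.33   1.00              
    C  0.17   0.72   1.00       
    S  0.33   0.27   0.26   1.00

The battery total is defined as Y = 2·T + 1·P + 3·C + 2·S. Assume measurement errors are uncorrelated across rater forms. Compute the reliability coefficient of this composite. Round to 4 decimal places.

Var(Y) = 2² + 1 + 3² + 2² + 2·[2·0.33 + 6·0.17 + 4·0.33 + 3·0.72 + 2·0.27 + 6·0.26] = 18 + 14.52 = 32.52.
Because errors are independent across components, Cov(Tᵢ,Tⱼ) = Cov(Xᵢ,Xⱼ); the off-diagonal part of the true-score variance is the same as above.
True-score variance = [2²·0.93 + 0.88 + 3²·0.73 + 2²·0.66] + 14.52 = 13.81 + 14.52 = 28.33.
Reliability = 28.33 / 32.52 = 0.8712.

0.8712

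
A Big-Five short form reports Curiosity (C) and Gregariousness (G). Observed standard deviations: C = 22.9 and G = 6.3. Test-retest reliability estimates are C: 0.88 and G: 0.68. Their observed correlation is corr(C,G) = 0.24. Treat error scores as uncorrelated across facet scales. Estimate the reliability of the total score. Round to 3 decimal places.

Var(C+G) = 22.9² + 6.3² + 2·[22.9·6.3·0.24] = 564.1 + 69.2496 = 633.35.
Because errors are independent across components, Cov(Tᵢ,Tⱼ) = Cov(Xᵢ,Xⱼ); the off-diagonal part of the true-score variance is the same as above.
True-score variance = [22.9²·0.88 + 6.3²·0.68] + 69.2496 = 488.47 + 69.2496 = 557.72.
Reliability = 557.72 / 633.35 = 0.881.

0.881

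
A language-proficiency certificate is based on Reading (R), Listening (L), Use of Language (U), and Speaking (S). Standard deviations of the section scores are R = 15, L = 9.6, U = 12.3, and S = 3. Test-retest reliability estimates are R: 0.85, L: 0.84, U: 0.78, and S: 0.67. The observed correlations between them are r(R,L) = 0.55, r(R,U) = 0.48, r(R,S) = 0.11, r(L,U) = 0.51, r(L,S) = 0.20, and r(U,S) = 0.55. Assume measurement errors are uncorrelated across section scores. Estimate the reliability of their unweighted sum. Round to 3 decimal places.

Var(R+L+U+S) = 15² + 9.6² + 12.3² + 3² + 2·[15·9.6·0.55 + 15·12.3·0.48 + 15·3·0.11 + 9.6·12.3·0.51 + 9.6·3·0.20 + 12.3·3·0.55] = 477.45 + 517.972 = 995.422.
Under uncorrelated errors the observed covariances equal the true-score covariances, so only the own-variance terms attenuate.
True-score variance = [15²·0.85 + 9.6²·0.84 + 12.3²·0.78 + 3²·0.67] + 517.972 = 392.701 + 517.972 = 910.672.
Reliability = 910.672 / 995.422 = 0.915.

0.915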